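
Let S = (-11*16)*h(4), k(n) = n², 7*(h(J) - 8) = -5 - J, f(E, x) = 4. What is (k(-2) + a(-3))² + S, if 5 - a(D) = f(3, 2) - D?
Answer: -8244/7 ≈ -1177.7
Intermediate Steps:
h(J) = 51/7 - J/7 (h(J) = 8 + (-5 - J)/7 = 8 + (-5/7 - J/7) = 51/7 - J/7)
a(D) = 1 + D (a(D) = 5 - (4 - D) = 5 + (-4 + D) = 1 + D)
S = -8272/7 (S = (-11*16)*(51/7 - ⅐*4) = -176*(51/7 - 4/7) = -176*47/7 = -8272/7 ≈ -1181.7)
(k(-2) + a(-3))² + S = ((-2)² + (1 - 3))² - 8272/7 = (4 - 2)² - 8272/7 = 2² - 8272/7 = 4 - 8272/7 = -8244/7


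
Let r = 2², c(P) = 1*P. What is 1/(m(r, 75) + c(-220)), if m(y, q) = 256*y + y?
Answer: 1/808 ≈ 0.0012376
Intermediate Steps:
c(P) = P
r = 4
m(y, q) = 257*y
1/(m(r, 75) + c(-220)) = 1/(257*4 - 220) = 1/(1028 - 220) = 1/808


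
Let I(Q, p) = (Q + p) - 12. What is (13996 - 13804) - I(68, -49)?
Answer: 185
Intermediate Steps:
I(Q, p) = -12 + Q + p
(13996 - 13804) - I(68, -49) = (13996 - 13804) - (-12 + 68 - 49) = 192 - 1*7 = 192 - 7 = 185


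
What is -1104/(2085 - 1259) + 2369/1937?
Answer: -90827/799981 ≈ -0.11354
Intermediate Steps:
-1104/(2085 - 1259) + 2369/1937 = -1104/826 + 2369*(1/1937) = -1104*1/826 + 2369/1937 = -552/413 + 2369/1937 = -90827/799981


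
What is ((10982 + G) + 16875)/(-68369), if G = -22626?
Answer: -5231/68369 ≈ -0.076511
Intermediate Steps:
((10982 + G) + 16875)/(-68369) = ((10982 - 22626) + 16875)/(-68369) = (-11644 + 16875)*(-1/68369) = 5231*(-1/68369) = -5231/68369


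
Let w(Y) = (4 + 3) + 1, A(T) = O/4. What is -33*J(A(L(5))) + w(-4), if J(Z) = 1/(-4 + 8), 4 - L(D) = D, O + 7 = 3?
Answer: -¼ ≈ -0.25000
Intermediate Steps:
O = -4 (O = -7 + 3 = -4)
L(D) = 4 - D
A(T) = -1 (A(T) = -4/4 = -4*¼ = -1)
w(Y) = 8 (w(Y) = 7 + 1 = 8)
J(Z) = ¼ (J(Z) = 1/4 = ¼)
-33*J(A(L(5))) + w(-4) = -33*¼ + 8 = -33/4 + 8 = -¼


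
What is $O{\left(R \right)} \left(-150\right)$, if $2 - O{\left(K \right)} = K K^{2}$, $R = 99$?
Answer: $145544550$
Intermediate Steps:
$O{\left(K \right)} = 2 - K^{3}$ ($O{\left(K \right)} = 2 - K K^{2} = 2 - K^{3}$)
$O{\left(R \right)} \left(-150\right) = \left(2 - 99^{3}\right) \left(-150\right) = \left(2 - 970299\right) \left(-150\right) = \left(-970297\right) \left(-150\right) = 145544550$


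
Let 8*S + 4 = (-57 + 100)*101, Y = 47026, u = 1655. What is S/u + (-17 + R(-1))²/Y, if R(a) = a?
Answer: 104167787/311312120 ≈ 0.33461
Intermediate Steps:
S = 4339/8 (S = -½ + ((-57 + 100)*101)/8 = -½ + (43*101)/8 = -½ + (⅛)*4343 = -½ + 4343/8 = 4339/8 ≈ 542.38)
S/u + (-17 + R(-1))²/Y = (4339/8)/1655 + (-17 - 1)²/47026 = (4339/8)*(1/1655) + (-18)²*(1/47026) = 4339/13240 + 324*(1/47026) = 4339/13240 + 162/23513 = 104167787/311312120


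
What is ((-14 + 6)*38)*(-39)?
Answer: 11856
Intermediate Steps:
((-14 + 6)*38)*(-39) = -8*38*(-39) = -304*(-39) = 11856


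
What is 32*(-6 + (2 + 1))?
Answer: -96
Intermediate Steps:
32*(-6 + (2 + 1)) = 32*(-6 + 3) = 32*(-3) = -96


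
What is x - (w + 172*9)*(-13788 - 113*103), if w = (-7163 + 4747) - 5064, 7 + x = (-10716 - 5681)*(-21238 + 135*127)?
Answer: -83720050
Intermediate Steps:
x = 67112914 (x = -7 + (-10716 - 5681)*(-21238 + 135*127) = -7 - 16397*(-21238 + 17145) = -7 - 16397*(-4093) = -7 + 67112921 = 67112914)
w = -7480 (w = -2416 - 5064 = -7480)
x - (w + 172*9)*(-13788 - 113*103) = 67112914 - (-7480 + 172*9)*(-13788 - 113*103) = 67112914 - (-7480 + 1548)*(-13788 - 11639) = 67112914 - (-5932)*(-25427) = 67112914 - 1*150832964 = 67112914 - 150832964 = -83720050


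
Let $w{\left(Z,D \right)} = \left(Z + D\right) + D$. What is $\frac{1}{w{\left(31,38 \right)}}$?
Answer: $\frac{1}{107} \approx 0.0093458$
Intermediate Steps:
$w{\left(Z,D \right)} = Z + 2 D$ ($w{\left(Z,D \right)} = \left(D + Z\right) + D = Z + 2 D$)
$\frac{1}{w{\left(31,38 \right)}} = \frac{1}{31 + 2 \cdot 38} = \frac{1}{31 + 76} = \frac{1}{107}$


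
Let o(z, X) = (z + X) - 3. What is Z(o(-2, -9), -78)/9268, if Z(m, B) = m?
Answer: -1/662 ≈ -0.0015106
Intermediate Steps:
o(z, X) = -3 + X + z (o(z, X) = (X + z) - 3 = -3 + X + z)
Z(o(-2, -9), -78)/9268 = (-3 - 9 - 2)/9268 = -14*1/9268 = -1/662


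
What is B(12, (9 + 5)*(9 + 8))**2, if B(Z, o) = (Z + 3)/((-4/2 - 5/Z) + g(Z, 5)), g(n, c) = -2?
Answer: 32400/2809 ≈ 11.534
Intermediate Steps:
B(Z, o) = (3 + Z)/(-4 - 5/Z) (B(Z, o) = (Z + 3)/((-4/2 - 5/Z) - 2) = (3 + Z)/((-4*1/2 - 5/Z) - 2) = (3 + Z)/((-2 - 5/Z) - 2) = (3 + Z)/(-4 - 5/Z))
B(12, (9 + 5)*(9 + 8))**2 = (-1*12*(3 + 12)/(5 + 4*12))**2 = (-1*12*15/(5 + 48))**2 = (-1*12*15/53)**2 = (-1*12*1/53*15)**2 = (-180/53)**2 = 32400/2809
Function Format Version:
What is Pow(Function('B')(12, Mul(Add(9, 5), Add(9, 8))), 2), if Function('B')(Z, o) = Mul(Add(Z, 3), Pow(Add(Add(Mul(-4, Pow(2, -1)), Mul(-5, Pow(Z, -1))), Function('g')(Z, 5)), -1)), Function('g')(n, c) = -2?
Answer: Rational(32400, 2809) ≈ 11.534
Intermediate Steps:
Function('B')(Z, o) = Mul(Pow(Add(-4, Mul(-5, Pow(Z, -1))), -1), Add(3, Z)) (Function('B')(Z, o) = Mul(Add(Z, 3), Pow(Add(Add(Mul(-4, Pow(2, -1)), Mul(-5, Pow(Z, -1))), -2), -1)) = Mul(Add(3, Z), Pow(Add(Add(Mul(-4, Rational(1, 2)), Mul(-5, Pow(Z, -1))), -2), -1)) = Mul(Add(3, Z), Pow(Add(Add(-2, Mul(-5, Pow(Z, -1))), -2), -1)) = Mul(Add(3, Z), Pow(Add(-4, Mul(-5, Pow(Z, -1))), -1)) = Mul(Pow(Add(-4, Mul(-5, Pow(Z, -1))), -1), Add(3, Z)))
Pow(Function('B')(12, Mul(Add(9, 5), Add(9, 8))), 2) = Pow(Mul(-1, 12, Pow(Add(5, Mul(4, 12)), -1), Add(3, 12)), 2) = Pow(Mul(-1, 12, Pow(Add(5, 48), -1), 15), 2) = Pow(Mul(-1, 12, Pow(53, -1), 15), 2) = Pow(Mul(-1, 12, Rational(1, 53), 15), 2) = Pow(Rational(-180, 53), 2) = Rational(32400, 2809)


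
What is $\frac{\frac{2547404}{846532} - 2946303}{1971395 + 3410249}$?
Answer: $- \frac{155883576487}{284733366163} \approx -0.54747$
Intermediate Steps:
$\frac{\frac{2547404}{846532} - 2946303}{1971395 + 3410249} = \frac{2547404 \cdot \frac{1}{846532} - 2946303}{5381644} = \left(\frac{636851}{211633} - 2946303\right) \frac{1}{5381644} = \left(- \frac{623534305948}{211633}\right) \frac{1}{5381644} = - \frac{155883576487}{284733366163}$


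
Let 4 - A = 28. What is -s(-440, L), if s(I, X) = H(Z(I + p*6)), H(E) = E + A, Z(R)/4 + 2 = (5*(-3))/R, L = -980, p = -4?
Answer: 3697/116 ≈ 31.871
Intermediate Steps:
A = -24 (A = 4 - 1*28 = 4 - 28 = -24)
Z(R) = -8 - 60/R (Z(R) = -8 + 4*((5*(-3))/R) = -8 + 4*(-15/R) = -8 - 60/R)
H(E) = -24 + E (H(E) = E - 24 = -24 + E)
s(I, X) = -32 - 60/(-24 + I) (s(I, X) = -24 + (-8 - 60/(I - 4*6)) = -24 + (-8 - 60/(I - 24)) = -24 + (-8 - 60/(-24 + I)) = -32 - 60/(-24 + I))
-s(-440, L) = -4*(177 - 8*(-440))/(-24 - 440) = -4*(177 + 3520)/(-464) = -4*(-1)*3697/464 = -1*(-3697/116) = 3697/116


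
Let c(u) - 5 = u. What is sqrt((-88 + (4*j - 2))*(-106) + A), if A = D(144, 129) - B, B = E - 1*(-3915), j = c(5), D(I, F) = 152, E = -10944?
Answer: sqrt(12481) ≈ 111.72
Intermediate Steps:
c(u) = 5 + u
j = 10 (j = 5 + 5 = 10)
B = -7029 (B = -10944 - 1*(-3915) = -10944 + 3915 = -7029)
A = 7181 (A = 152 - 1*(-7029) = 152 + 7029 = 7181)
sqrt((-88 + (4*j - 2))*(-106) + A) = sqrt((-88 + (4*10 - 2))*(-106) + 7181) = sqrt((-88 + (40 - 2))*(-106) + 7181) = sqrt((-88 + 38)*(-106) + 7181) = sqrt(-50*(-106) + 7181) = sqrt(5300 + 7181) = sqrt(12481)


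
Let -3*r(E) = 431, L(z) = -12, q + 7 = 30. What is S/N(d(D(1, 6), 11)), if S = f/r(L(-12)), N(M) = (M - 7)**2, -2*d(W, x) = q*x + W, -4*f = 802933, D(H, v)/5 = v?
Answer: 802933/12672693 ≈ 0.063359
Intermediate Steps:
q = 23 (q = -7 + 30 = 23)
D(H, v) = 5*v
r(E) = -431/3 (r(E) = -1/3*431 = -431/3)
f = -802933/4 (f = -1/4*802933 = -802933/4 ≈ -2.0073e+5)
d(W, x) = -23*x/2 - W/2 (d(W, x) = -(23*x + W)/2 = -(W + 23*x)/2 = -23*x/2 - W/2)
N(M) = (-7 + M)**2
S = 2408799/1724 (S = -802933/(4*(-431/3)) = -802933/4*(-3/431) = 2408799/1724 ≈ 1397.2)
S/N(d(D(1, 6), 11)) = 2408799/(1724*((-7 + (-23/2*11 - 5*6/2))**2)) = 2408799/(1724*((-7 + (-253/2 - 1/2*30))**2)) = 2408799/(1724*((-7 + (-253/2 - 15))**2)) = 2408799/(1724*((-7 - 283/2)**2)) = 2408799/(1724*((-297/2)**2)) = 2408799/(1724*(88209/4)) = (2408799/1724)*(4/88209) = 802933/12672693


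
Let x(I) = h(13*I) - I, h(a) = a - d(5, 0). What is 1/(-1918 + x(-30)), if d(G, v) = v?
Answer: -1/2278 ≈ -0.00043898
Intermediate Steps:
h(a) = a (h(a) = a - 1*0 = a + 0 = a)
x(I) = 12*I (x(I) = 13*I - I = 12*I)
1/(-1918 + x(-30)) = 1/(-1918 + 12*(-30)) = 1/(-1918 - 360) = 1/(-2278) = -1/2278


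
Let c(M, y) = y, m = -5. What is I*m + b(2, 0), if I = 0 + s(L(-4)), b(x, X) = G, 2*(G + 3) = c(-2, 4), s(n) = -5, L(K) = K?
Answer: 24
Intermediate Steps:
G = -1 (G = -3 + (½)*4 = -3 + 2 = -1)
b(x, X) = -1
I = -5 (I = 0 - 5 = -5)
I*m + b(2, 0) = -5*(-5) - 1 = 25 - 1 = 24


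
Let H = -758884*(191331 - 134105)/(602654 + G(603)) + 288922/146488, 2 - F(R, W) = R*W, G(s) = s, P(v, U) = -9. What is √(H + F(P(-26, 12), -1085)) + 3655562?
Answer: 3655562 + I*√39900377825999164510712321/22092477854 ≈ 3.6556e+6 + 285.92*I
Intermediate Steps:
F(R, W) = 2 - R*W
H = -3180745651693819/44184955708 (H = -758884*(191331 - 134105)/(602654 + 603) + 288922/146488 = -758884/(603257/57226) + 288922*(1/146488) = -758884/(603257*(1/57226)) + 144461/73244 = -758884/603257/57226 + 144461/73244 = -758884*57226/603257 + 144461/73244 = -43427895784/603257 + 144461/73244 = -3180745651693819/44184955708 ≈ -71987.)
√(H + F(P(-26, 12), -1085)) + 3655562 = √(-3180745651693819/44184955708 + (2 - 1*(-9)*(-1085))) + 3655562 = √(-3180745651693819/44184955708 + (2 - 9765)) + 3655562 = √(-3180745651693819/44184955708 - 9763) + 3655562 = √(-3612123374271023/44184955708) + 3655562 = I*√39900377825999164510712321/22092477854 + 3655562 = 3655562 + I*√39900377825999164510712321/22092477854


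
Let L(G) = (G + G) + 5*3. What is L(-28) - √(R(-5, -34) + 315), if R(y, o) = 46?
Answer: -60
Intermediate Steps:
L(G) = 15 + 2*G (L(G) = 2*G + 15 = 15 + 2*G)
L(-28) - √(R(-5, -34) + 315) = (15 + 2*(-28)) - √(46 + 315) = (15 - 56) - √361 = -41 - 1*19 = -41 - 19 = -60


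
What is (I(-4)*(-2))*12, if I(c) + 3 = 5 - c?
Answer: -144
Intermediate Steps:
I(c) = 2 - c (I(c) = -3 + (5 - c) = 2 - c)
(I(-4)*(-2))*12 = ((2 - 1*(-4))*(-2))*12 = ((2 + 4)*(-2))*12 = (6*(-2))*12 = -12*12 = -144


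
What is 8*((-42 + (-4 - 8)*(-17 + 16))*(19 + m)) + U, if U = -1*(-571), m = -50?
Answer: 8011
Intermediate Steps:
U = 571
8*((-42 + (-4 - 8)*(-17 + 16))*(19 + m)) + U = 8*((-42 + (-4 - 8)*(-17 + 16))*(19 - 50)) + 571 = 8*((-42 - 12*(-1))*(-31)) + 571 = 8*((-42 + 12)*(-31)) + 571 = 8*(-30*(-31)) + 571 = 8*930 + 571 = 7440 + 571 = 8011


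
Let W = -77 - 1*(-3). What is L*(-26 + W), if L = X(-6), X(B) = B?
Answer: 600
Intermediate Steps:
W = -74 (W = -77 + 3 = -74)
L = -6
L*(-26 + W) = -6*(-26 - 74) = -6*(-100) = 600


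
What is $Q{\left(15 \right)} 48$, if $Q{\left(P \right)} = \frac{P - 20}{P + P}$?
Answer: $-8$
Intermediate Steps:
$Q{\left(P \right)} = \frac{-20 + P}{2 P}$
$Q{\left(15 \right)} 48 = \frac{-20 + 15}{2 \cdot 15} \cdot 48 = \frac{1}{2} \cdot \frac{1}{15} \left(-5\right) 48 = \left(- \frac{1}{6}\right) 48 = -8$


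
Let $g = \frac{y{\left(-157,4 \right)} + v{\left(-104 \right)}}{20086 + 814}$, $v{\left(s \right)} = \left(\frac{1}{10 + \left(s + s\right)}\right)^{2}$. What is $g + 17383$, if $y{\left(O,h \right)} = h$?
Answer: $\frac{14242997615617}{819363600} \approx 17383.0$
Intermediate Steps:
$v{\left(s \right)} = \frac{1}{\left(10 + 2 s\right)^{2}}$ ($v{\left(s \right)} = \left(\frac{1}{10 + 2 s}\right)^{2} = \frac{1}{\left(10 + 2 s\right)^{2}}$)
$g = \frac{156817}{819363600}$ ($g = \frac{4 + \frac{1}{4 \left(5 - 104\right)^{2}}}{20086 + 814} = \frac{4 + \frac{1}{4 \cdot 9801}}{20900} = \left(4 + \frac{1}{4} \cdot \frac{1}{9801}\right) \frac{1}{20900} = \left(4 + \frac{1}{39204}\right) \frac{1}{20900} = \frac{156817}{39204} \cdot \frac{1}{20900} = \frac{156817}{819363600} \approx 0.00019139$)
$g + 17383 = \frac{156817}{819363600} + 17383 = \frac{14242997615617}{819363600}$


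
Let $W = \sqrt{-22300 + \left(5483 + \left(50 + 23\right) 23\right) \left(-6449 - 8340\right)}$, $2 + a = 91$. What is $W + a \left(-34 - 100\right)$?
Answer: $-11926 + i \sqrt{105941118} \approx -11926.0 + 10293.0 i$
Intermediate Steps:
$a = 89$ ($a = -2 + 91 = 89$)
$W = i \sqrt{105941118}$ ($W = \sqrt{-22300 + \left(5483 + 73 \cdot 23\right) \left(-14789\right)} = \sqrt{-22300 + \left(5483 + 1679\right) \left(-14789\right)} = \sqrt{-22300 + 7162 \left(-14789\right)} = \sqrt{-22300 - 105918818} = \sqrt{-105941118} = i \sqrt{105941118} \approx 10293.0 i$)
$W + a \left(-34 - 100\right) = i \sqrt{105941118} + 89 \left(-34 - 100\right) = i \sqrt{105941118} + 89 \left(-134\right) = i \sqrt{105941118} - 11926 = -11926 + i \sqrt{105941118}$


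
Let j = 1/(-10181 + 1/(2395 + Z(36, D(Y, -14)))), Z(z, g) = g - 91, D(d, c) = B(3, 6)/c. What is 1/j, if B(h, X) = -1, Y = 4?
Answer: -328408503/32257 ≈ -10181.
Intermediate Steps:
D(d, c) = -1/c
Z(z, g) = -91 + g
j = -32257/328408503 (j = 1/(-10181 + 1/(2395 + (-91 - 1/(-14)))) = 1/(-10181 + 1/(2395 + (-91 - 1*(-1/14)))) = 1/(-10181 + 1/(2395 + (-91 + 1/14))) = 1/(-10181 + 1/(2395 - 1273/14)) = 1/(-10181 + 1/(32257/14)) = 1/(-10181 + 14/32257) = 1/(-328408503/32257) = -32257/328408503 ≈ -9.8222e-5)
1/j = 1/(-32257/328408503) = -328408503/32257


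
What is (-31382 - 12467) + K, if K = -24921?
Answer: -68770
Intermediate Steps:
(-31382 - 12467) + K = (-31382 - 12467) - 24921 = -43849 - 24921 = -68770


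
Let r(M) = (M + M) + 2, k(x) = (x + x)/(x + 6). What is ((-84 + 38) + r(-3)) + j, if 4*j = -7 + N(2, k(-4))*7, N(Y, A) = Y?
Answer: -193/4 ≈ -48.250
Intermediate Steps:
k(x) = 2*x/(6 + x) (k(x) = (2*x)/(6 + x) = 2*x/(6 + x))
r(M) = 2 + 2*M (r(M) = 2*M + 2 = 2 + 2*M)
j = 7/4 (j = (-7 + 2*7)/4 = (-7 + 14)/4 = (1/4)*7 = 7/4 ≈ 1.7500)
((-84 + 38) + r(-3)) + j = ((-84 + 38) + (2 + 2*(-3))) + 7/4 = (-46 + (2 - 6)) + 7/4 = (-46 - 4) + 7/4 = -50 + 7/4 = -193/4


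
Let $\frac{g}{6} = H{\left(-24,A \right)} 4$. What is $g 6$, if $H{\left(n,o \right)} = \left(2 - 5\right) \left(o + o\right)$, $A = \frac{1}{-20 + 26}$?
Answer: $-144$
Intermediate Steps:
$A = \frac{1}{6} \approx 0.16667$
$H{\left(n,o \right)} = - 6 o$ ($H{\left(n,o \right)} = - 3 \cdot 2 o = - 6 o$)
$g = -24$ ($g = 6 \left(-6\right) \frac{1}{6} \cdot 4 = 6 \left(\left(-1\right) 4\right) = 6 \left(-4\right) = -24$)
$g 6 = \left(-24\right) 6 = -144$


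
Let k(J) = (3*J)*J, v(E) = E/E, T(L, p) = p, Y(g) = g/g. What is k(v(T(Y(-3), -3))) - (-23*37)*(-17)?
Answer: -14464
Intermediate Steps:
Y(g) = 1
v(E) = 1
k(J) = 3*J²
k(v(T(Y(-3), -3))) - (-23*37)*(-17) = 3*1² - (-23*37)*(-17) = 3*1 - (-851)*(-17) = 3 - 1*14467 = 3 - 14467 = -14464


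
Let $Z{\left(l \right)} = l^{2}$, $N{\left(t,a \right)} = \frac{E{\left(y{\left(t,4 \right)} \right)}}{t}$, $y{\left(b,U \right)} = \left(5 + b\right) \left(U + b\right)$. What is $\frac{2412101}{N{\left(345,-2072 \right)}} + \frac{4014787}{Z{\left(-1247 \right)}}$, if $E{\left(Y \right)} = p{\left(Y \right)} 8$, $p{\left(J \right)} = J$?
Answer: $\frac{259592524681001}{303910958960} \approx 854.17$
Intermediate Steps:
$E{\left(Y \right)} = 8 Y$ ($E{\left(Y \right)} = Y 8 = 8 Y$)
$N{\left(t,a \right)} = \frac{160 + 8 t^{2} + 72 t}{t}$ ($N{\left(t,a \right)} = \frac{8 \left(t^{2} + 5 \cdot 4 + 5 t + 4 t\right)}{t} = \frac{8 \left(t^{2} + 20 + 5 t + 4 t\right)}{t} = \frac{8 \left(20 + t^{2} + 9 t\right)}{t} = \frac{160 + 8 t^{2} + 72 t}{t}$)
$\frac{2412101}{N{\left(345,-2072 \right)}} + \frac{4014787}{Z{\left(-1247 \right)}} = \frac{2412101}{72 + 8 \cdot 345 + \frac{160}{345}} + \frac{4014787}{\left(-1247\right)^{2}} = \frac{2412101}{72 + 2760 + 160 \cdot \frac{1}{345}} + \frac{4014787}{1555009} = \frac{2412101}{72 + 2760 + \frac{32}{69}} + 4014787 \cdot \frac{1}{1555009} = \frac{2412101}{\frac{195440}{69}} + \frac{4014787}{1555009} = 2412101 \cdot \frac{69}{195440} + \frac{4014787}{1555009} = \frac{166434969}{195440} + \frac{4014787}{1555009} = \frac{259592524681001}{303910958960}$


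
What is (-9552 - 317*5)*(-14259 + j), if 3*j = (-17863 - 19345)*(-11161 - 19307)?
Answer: -4208340294893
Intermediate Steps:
j = 377884448 (j = ((-17863 - 19345)*(-11161 - 19307))/3 = (-37208*(-30468))/3 = (⅓)*1133653344 = 377884448)
(-9552 - 317*5)*(-14259 + j) = (-9552 - 317*5)*(-14259 + 377884448) = (-9552 - 1585)*377870189 = -11137*377870189 = -4208340294893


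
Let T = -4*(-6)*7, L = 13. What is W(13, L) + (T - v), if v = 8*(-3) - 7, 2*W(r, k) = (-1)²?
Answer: 399/2 ≈ 199.50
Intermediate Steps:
W(r, k) = ½ (W(r, k) = (½)*(-1)² = (½)*1 = ½)
v = -31 (v = -24 - 7 = -31)
T = 168 (T = 24*7 = 168)
W(13, L) + (T - v) = ½ + (168 - 1*(-31)) = ½ + (168 + 31) = ½ + 199 = 399/2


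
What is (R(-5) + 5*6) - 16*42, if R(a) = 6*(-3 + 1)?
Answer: -654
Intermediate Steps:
R(a) = -12 (R(a) = 6*(-2) = -12)
(R(-5) + 5*6) - 16*42 = (-12 + 5*6) - 16*42 = (-12 + 30) - 672 = 18 - 672 = -654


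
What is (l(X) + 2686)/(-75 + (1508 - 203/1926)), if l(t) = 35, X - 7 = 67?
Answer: 5240646/2759755 ≈ 1.8990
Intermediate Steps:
X = 74 (X = 7 + 67 = 74)
(l(X) + 2686)/(-75 + (1508 - 203/1926)) = (35 + 2686)/(-75 + (1508 - 203/1926)) = 2721/(-75 + (1508 - 203*1/1926)) = 2721/(-75 + (1508 - 203/1926)) = 2721/(-75 + 2904205/1926) = 2721/(2759755/1926) = 2721*(1926/2759755) = 5240646/2759755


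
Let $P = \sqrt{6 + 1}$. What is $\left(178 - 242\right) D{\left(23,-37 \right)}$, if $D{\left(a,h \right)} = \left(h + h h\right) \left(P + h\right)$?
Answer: $3154176 - 85248 \sqrt{7} \approx 2.9286 \cdot 10^{6}$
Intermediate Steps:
$P = \sqrt{7} \approx 2.6458$
$D{\left(a,h \right)} = \left(h + \sqrt{7}\right) \left(h + h^{2}\right)$ ($D{\left(a,h \right)} = \left(h + h h\right) \left(\sqrt{7} + h\right) = \left(h + h^{2}\right) \left(h + \sqrt{7}\right) = \left(h + \sqrt{7}\right) \left(h + h^{2}\right)$)
$\left(178 - 242\right) D{\left(23,-37 \right)} = \left(178 - 242\right) \left(- 37 \left(-37 + \sqrt{7} + \left(-37\right)^{2} - 37 \sqrt{7}\right)\right) = - 64 \left(- 37 \left(-37 + \sqrt{7} + 1369 - 37 \sqrt{7}\right)\right) = - 64 \left(- 37 \left(1332 - 36 \sqrt{7}\right)\right) = - 64 \left(-49284 + 1332 \sqrt{7}\right) = 3154176 - 85248 \sqrt{7}$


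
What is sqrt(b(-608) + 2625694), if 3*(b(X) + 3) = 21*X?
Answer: sqrt(2621435) ≈ 1619.1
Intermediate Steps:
b(X) = -3 + 7*X (b(X) = -3 + (21*X)/3 = -3 + 7*X)
sqrt(b(-608) + 2625694) = sqrt((-3 + 7*(-608)) + 2625694) = sqrt((-3 - 4256) + 2625694) = sqrt(-4259 + 2625694) = sqrt(2621435)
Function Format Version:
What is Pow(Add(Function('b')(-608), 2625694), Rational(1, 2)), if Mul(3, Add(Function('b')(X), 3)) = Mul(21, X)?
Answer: Pow(2621435, Rational(1, 2)) ≈ 1619.1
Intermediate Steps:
Function('b')(X) = Add(-3, Mul(7, X)) (Function('b')(X) = Add(-3, Mul(Rational(1, 3), Mul(21, X))) = Add(-3, Mul(7, X)))
Pow(Add(Function('b')(-608), 2625694), Rational(1, 2)) = Pow(Add(Add(-3, Mul(7, -608)), 2625694), Rational(1, 2)) = Pow(Add(Add(-3, -4256), 2625694), Rational(1, 2)) = Pow(Add(-4259, 2625694), Rational(1, 2)) = Pow(2621435, Rational(1, 2))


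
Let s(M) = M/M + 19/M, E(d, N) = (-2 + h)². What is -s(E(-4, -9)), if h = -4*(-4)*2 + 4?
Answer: -1175/1156 ≈ -1.0164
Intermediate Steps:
h = 36 (h = 16*2 + 4 = 32 + 4 = 36)
E(d, N) = 1156 (E(d, N) = (-2 + 36)² = 34² = 1156)
s(M) = 1 + 19/M
-s(E(-4, -9)) = -(19 + 1156)/1156 = -1175/1156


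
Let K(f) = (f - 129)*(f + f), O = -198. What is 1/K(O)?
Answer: 1/129492 ≈ 7.7225e-6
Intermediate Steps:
K(f) = 2*f*(-129 + f) (K(f) = (-129 + f)*(2*f) = 2*f*(-129 + f))
1/K(O) = 1/(2*(-198)*(-129 - 198)) = 1/(2*(-198)*(-327)) = 1/129492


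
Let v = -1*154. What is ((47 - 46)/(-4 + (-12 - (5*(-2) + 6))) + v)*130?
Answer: -120185/6 ≈ -20031.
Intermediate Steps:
v = -154
((47 - 46)/(-4 + (-12 - (5*(-2) + 6))) + v)*130 = ((47 - 46)/(-4 + (-12 - (5*(-2) + 6))) - 154)*130 = (1/(-4 + (-12 - (-10 + 6))) - 154)*130 = (1/(-4 + (-12 - 1*(-4))) - 154)*130 = (1/(-4 + (-12 + 4)) - 154)*130 = (1/(-4 - 8) - 154)*130 = (1/(-12) - 154)*130 = (1*(-1/12) - 154)*130 = (-1/12 - 154)*130 = -1849/12*130 = -120185/6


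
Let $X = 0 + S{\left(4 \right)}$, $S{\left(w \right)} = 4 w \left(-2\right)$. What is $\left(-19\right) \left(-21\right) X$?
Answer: $-12768$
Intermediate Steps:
$S{\left(w \right)} = - 8 w$
$X = -32$ ($X = 0 - 32 = -32$)
$\left(-19\right) \left(-21\right) X = \left(-19\right) \left(-21\right) \left(-32\right) = 399 \left(-32\right) = -12768$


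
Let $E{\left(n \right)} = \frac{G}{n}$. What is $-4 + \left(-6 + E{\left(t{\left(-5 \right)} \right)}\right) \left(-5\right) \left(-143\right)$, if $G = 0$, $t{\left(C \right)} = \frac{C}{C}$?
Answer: $-4294$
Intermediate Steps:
$t{\left(C \right)} = 1$
$E{\left(n \right)} = 0$ ($E{\left(n \right)} = \frac{0}{n} = 0$)
$-4 + \left(-6 + E{\left(t{\left(-5 \right)} \right)}\right) \left(-5\right) \left(-143\right) = -4 + \left(-6 + 0\right) \left(-5\right) \left(-143\right) = -4 + \left(-6\right) \left(-5\right) \left(-143\right) = -4 + 30 \left(-143\right) = -4 - 4290 = -4294$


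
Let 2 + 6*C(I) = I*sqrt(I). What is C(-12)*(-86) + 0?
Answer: 86/3 + 344*I*sqrt(3) ≈ 28.667 + 595.83*I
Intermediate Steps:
C(I) = -1/3 + I**(3/2)/6 (C(I) = -1/3 + (I*sqrt(I))/6 = -1/3 + I**(3/2)/6)
C(-12)*(-86) + 0 = (-1/3 + (-12)**(3/2)/6)*(-86) + 0 = (-1/3 + (-24*I*sqrt(3))/6)*(-86) + 0 = (-1/3 - 4*I*sqrt(3))*(-86) + 0 = (86/3 + 344*I*sqrt(3)) + 0 = 86/3 + 344*I*sqrt(3)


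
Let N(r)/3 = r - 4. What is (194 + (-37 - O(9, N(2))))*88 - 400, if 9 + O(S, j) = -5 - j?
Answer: 14120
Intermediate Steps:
N(r) = -12 + 3*r (N(r) = 3*(r - 4) = 3*(-4 + r) = -12 + 3*r)
O(S, j) = -14 - j (O(S, j) = -9 + (-5 - j) = -14 - j)
(194 + (-37 - O(9, N(2))))*88 - 400 = (194 + (-37 - (-14 - (-12 + 3*2))))*88 - 400 = (194 + (-37 - (-14 - (-12 + 6))))*88 - 400 = (194 + (-37 - (-14 - 1*(-6))))*88 - 400 = (194 + (-37 - (-14 + 6)))*88 - 400 = (194 + (-37 - 1*(-8)))*88 - 400 = (194 + (-37 + 8))*88 - 400 = (194 - 29)*88 - 400 = 165*88 - 400 = 14520 - 400 = 14120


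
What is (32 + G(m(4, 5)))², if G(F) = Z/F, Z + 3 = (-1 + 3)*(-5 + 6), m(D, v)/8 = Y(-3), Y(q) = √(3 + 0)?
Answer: (768 - √3)²/576 ≈ 1019.4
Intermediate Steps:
Y(q) = √3
m(D, v) = 8*√3
Z = -1 (Z = -3 + (-1 + 3)*(-5 + 6) = -3 + 2*1 = -3 + 2 = -1)
G(F) = -1/F
(32 + G(m(4, 5)))² = (32 - 1/(8*√3))² = (32 - √3/24)²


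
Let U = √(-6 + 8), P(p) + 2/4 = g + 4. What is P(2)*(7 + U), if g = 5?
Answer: 119/2 + 17*√2/2 ≈ 71.521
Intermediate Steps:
P(p) = 17/2 (P(p) = -½ + (5 + 4) = -½ + 9 = 17/2)
U = √2 ≈ 1.4142
P(2)*(7 + U) = 17*(7 + √2)/2 = 119/2 + 17*√2/2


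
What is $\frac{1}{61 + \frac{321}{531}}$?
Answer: $\frac{177}{10904} \approx 0.016233$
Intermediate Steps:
$\frac{1}{61 + \frac{321}{531}} = \frac{1}{61 + 321 \cdot \frac{1}{531}} = \frac{1}{61 + \frac{107}{177}} = \frac{1}{\frac{10904}{177}} = \frac{177}{10904}$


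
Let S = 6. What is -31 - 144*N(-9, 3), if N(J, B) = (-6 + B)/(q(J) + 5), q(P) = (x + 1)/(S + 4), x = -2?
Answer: 2801/49 ≈ 57.163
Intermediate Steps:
q(P) = -1/10 (q(P) = (-2 + 1)/(6 + 4) = -1/10)
N(J, B) = -60/49 + 10*B/49 (N(J, B) = (-6 + B)/(-1/10 + 5) = (-6 + B)/(49/10) = (-6 + B)*(10/49) = -60/49 + 10*B/49)
-31 - 144*N(-9, 3) = -31 - 144*(-60/49 + (10/49)*3) = -31 - 144*(-60/49 + 30/49) = -31 - 144*(-30/49) = -31 + 4320/49 = 2801/49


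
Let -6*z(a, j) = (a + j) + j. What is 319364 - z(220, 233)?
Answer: 958435/3 ≈ 3.1948e+5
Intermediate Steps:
z(a, j) = -j/3 - a/6 (z(a, j) = -((a + j) + j)/6 = -(a + 2*j)/6 = -j/3 - a/6)
319364 - z(220, 233) = 319364 - (-⅓*233 - ⅙*220) = 319364 - (-233/3 - 110/3) = 319364 - 1*(-343/3) = 319364 + 343/3 = 958435/3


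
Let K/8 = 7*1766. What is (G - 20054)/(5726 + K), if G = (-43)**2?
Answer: -18205/104622 ≈ -0.17401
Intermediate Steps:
K = 98896 (K = 8*(7*1766) = 8*12362 = 98896)
G = 1849
(G - 20054)/(5726 + K) = (1849 - 20054)/(5726 + 98896) = -18205/104622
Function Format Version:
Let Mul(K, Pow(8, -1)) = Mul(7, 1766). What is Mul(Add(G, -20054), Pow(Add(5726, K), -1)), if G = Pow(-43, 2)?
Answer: Rational(-18205, 104622) ≈ -0.17401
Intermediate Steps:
K = 98896 (K = Mul(8, Mul(7, 1766)) = Mul(8, 12362) = 98896)
G = 1849
Mul(Add(G, -20054), Pow(Add(5726, K), -1)) = Mul(Add(1849, -20054), Pow(Add(5726, 98896), -1)) = Mul(-18205, Pow(104622, -1)) = Mul(-18205, Rational(1, 104622)) = Rational(-18205, 104622)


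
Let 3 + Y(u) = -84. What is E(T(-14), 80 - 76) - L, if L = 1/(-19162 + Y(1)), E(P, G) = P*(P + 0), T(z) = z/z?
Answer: 19250/19249 ≈ 1.0001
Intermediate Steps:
Y(u) = -87 (Y(u) = -3 - 84 = -87)
T(z) = 1
E(P, G) = P**2 (E(P, G) = P*P = P**2)
L = -1/19249 (L = 1/(-19162 - 87) = 1/(-19249) = -1/19249 ≈ -5.1951e-5)
E(T(-14), 80 - 76) - L = 1**2 - 1*(-1/19249) = 1 + 1/19249 = 19250/19249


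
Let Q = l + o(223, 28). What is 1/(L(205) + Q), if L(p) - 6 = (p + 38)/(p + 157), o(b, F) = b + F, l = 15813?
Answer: 362/5817583 ≈ 6.2225e-5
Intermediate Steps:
o(b, F) = F + b
L(p) = 6 + (38 + p)/(157 + p) (L(p) = 6 + (p + 38)/(p + 157) = 6 + (38 + p)/(157 + p))
Q = 16064 (Q = 15813 + (28 + 223) = 15813 + 251 = 16064)
1/(L(205) + Q) = 1/(7*(140 + 205)/(157 + 205) + 16064) = 1/(7*345/362 + 16064) = 1/(7*(1/362)*345 + 16064) = 1/(2415/362 + 16064) = 1/(5817583/362) = 362/5817583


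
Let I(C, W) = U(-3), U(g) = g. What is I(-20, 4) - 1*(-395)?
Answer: 392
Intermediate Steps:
I(C, W) = -3
I(-20, 4) - 1*(-395) = -3 - 1*(-395) = -3 + 395 = 392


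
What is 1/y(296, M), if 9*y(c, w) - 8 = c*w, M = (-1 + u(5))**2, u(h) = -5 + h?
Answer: 9/304 ≈ 0.029605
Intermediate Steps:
M = 1 (M = (-1 + (-5 + 5))**2 = (-1 + 0)**2 = (-1)**2 = 1)
y(c, w) = 8/9 + c*w/9 (y(c, w) = 8/9 + (c*w)/9 = 8/9 + c*w/9)
1/y(296, M) = 1/(8/9 + (1/9)*296*1) = 1/(8/9 + 296/9) = 1/(304/9) = 9/304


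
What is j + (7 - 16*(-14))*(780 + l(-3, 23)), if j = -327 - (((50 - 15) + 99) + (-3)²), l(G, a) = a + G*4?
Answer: 182251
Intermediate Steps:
l(G, a) = a + 4*G
j = -470 (j = -327 - ((35 + 99) + 9) = -327 - (134 + 9) = -327 - 1*143 = -327 - 143 = -470)
j + (7 - 16*(-14))*(780 + l(-3, 23)) = -470 + (7 - 16*(-14))*(780 + (23 + 4*(-3))) = -470 + (7 + 224)*(780 + (23 - 12)) = -470 + 231*(780 + 11) = -470 + 231*791 = -470 + 182721 = 182251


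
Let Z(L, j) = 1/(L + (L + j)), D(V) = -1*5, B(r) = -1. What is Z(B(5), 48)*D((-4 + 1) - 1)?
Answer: -5/46 ≈ -0.10870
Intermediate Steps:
D(V) = -5
Z(L, j) = 1/(j + 2*L)
Z(B(5), 48)*D((-4 + 1) - 1) = -5/(48 + 2*(-1)) = -5/(48 - 2) = -5/46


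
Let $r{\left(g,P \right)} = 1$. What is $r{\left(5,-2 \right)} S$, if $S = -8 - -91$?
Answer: $83$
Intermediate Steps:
$S = 83$ ($S = -8 + 91 = 83$)
$r{\left(5,-2 \right)} S = 1 \cdot 83 = 83$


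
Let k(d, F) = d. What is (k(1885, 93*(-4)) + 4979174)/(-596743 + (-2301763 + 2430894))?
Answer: -4981059/467612 ≈ -10.652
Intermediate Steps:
(k(1885, 93*(-4)) + 4979174)/(-596743 + (-2301763 + 2430894)) = (1885 + 4979174)/(-596743 + (-2301763 + 2430894)) = 4981059/(-596743 + 129131) = 4981059/(-467612) = 4981059*(-1/467612) = -4981059/467612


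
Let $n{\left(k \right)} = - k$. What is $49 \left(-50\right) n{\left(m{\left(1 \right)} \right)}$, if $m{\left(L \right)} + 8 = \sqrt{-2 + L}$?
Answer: $-19600 + 2450 i \approx -19600.0 + 2450.0 i$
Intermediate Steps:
$m{\left(L \right)} = -8 + \sqrt{-2 + L}$
$49 \left(-50\right) n{\left(m{\left(1 \right)} \right)} = 49 \left(-50\right) \left(- (-8 + \sqrt{-2 + 1})\right) = - 2450 \left(- (-8 + \sqrt{-1})\right) = - 2450 \left(- (-8 + i)\right) = - 2450 \left(8 - i\right) = -19600 + 2450 i$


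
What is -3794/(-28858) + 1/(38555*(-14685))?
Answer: 1074043777546/8169413745075 ≈ 0.13147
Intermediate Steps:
-3794/(-28858) + 1/(38555*(-14685)) = -3794*(-1/28858) + (1/38555)*(-1/14685) = 1897/14429 - 1/566180175 = 1074043777546/8169413745075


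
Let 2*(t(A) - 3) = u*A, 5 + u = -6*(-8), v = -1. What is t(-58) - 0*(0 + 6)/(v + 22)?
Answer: -1244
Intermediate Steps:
u = 43 (u = -5 - 6*(-8) = -5 + 48 = 43)
t(A) = 3 + 43*A/2 (t(A) = 3 + (43*A)/2 = 3 + 43*A/2)
t(-58) - 0*(0 + 6)/(v + 22) = (3 + (43/2)*(-58)) - 0*(0 + 6)/(-1 + 22) = (3 - 1247) - 0*6/21 = -1244 - 0/21 = -1244 - 1*0 = -1244 + 0 = -1244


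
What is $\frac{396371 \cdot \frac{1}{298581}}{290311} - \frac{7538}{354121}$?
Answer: $- \frac{653263643137867}{30695685879805611} \approx -0.021282$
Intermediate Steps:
$\frac{396371 \cdot \frac{1}{298581}}{290311} - \frac{7538}{354121} = 396371 \cdot \frac{1}{298581} \cdot \frac{1}{290311} - \frac{7538}{354121} = \frac{396371}{298581} \cdot \frac{1}{290311} - \frac{7538}{354121} = \frac{396371}{86681348691} - \frac{7538}{354121} = - \frac{653263643137867}{30695685879805611}$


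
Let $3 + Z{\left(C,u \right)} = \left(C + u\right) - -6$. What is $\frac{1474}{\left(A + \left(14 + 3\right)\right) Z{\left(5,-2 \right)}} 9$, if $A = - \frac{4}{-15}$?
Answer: $\frac{33165}{259} \approx 128.05$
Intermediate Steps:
$Z{\left(C,u \right)} = 3 + C + u$ ($Z{\left(C,u \right)} = -3 - \left(-6 - C - u\right) = -3 + \left(\left(C + u\right) + 6\right) = -3 + \left(6 + C + u\right) = 3 + C + u$)
$A = \frac{4}{15}$ ($A = \left(-4\right) \left(- \frac{1}{15}\right) = \frac{4}{15} \approx 0.26667$)
$\frac{1474}{\left(A + \left(14 + 3\right)\right) Z{\left(5,-2 \right)}} 9 = \frac{1474}{\left(\frac{4}{15} + \left(14 + 3\right)\right) \left(3 + 5 - 2\right)} 9 = \frac{1474}{\left(\frac{4}{15} + 17\right) 6} \cdot 9 = \frac{1474}{\frac{259}{15} \cdot 6} \cdot 9 = \frac{1474}{\frac{518}{5}} \cdot 9 = 1474 \cdot \frac{5}{518} \cdot 9 = \frac{3685}{259} \cdot 9 = \frac{33165}{259}$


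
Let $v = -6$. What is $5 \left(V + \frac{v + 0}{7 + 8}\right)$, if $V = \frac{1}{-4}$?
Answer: $- \frac{13}{4} \approx -3.25$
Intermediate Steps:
$V = - \frac{1}{4} \approx -0.25$
$5 \left(V + \frac{v + 0}{7 + 8}\right) = 5 \left(- \frac{1}{4} + \frac{-6 + 0}{7 + 8}\right) = 5 \left(- \frac{1}{4} - \frac{6}{15}\right) = 5 \left(- \frac{1}{4} - \frac{2}{5}\right) = 5 \left(- \frac{13}{20}\right) = - \frac{13}{4}$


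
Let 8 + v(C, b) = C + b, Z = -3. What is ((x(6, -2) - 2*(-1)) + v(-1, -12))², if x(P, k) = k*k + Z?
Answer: 324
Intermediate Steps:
x(P, k) = -3 + k² (x(P, k) = k*k - 3 = k² - 3 = -3 + k²)
v(C, b) = -8 + C + b (v(C, b) = -8 + (C + b) = -8 + C + b)
((x(6, -2) - 2*(-1)) + v(-1, -12))² = (((-3 + (-2)²) - 2*(-1)) + (-8 - 1 - 12))² = (((-3 + 4) + 2) - 21)² = ((1 + 2) - 21)² = (3 - 21)² = (-18)² = 324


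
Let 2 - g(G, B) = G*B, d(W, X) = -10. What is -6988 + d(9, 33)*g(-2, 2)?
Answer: -7048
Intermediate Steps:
g(G, B) = 2 - B*G (g(G, B) = 2 - G*B = 2 - B*G)
-6988 + d(9, 33)*g(-2, 2) = -6988 - 10*(2 - 1*2*(-2)) = -6988 - 10*(2 + 4) = -6988 - 10*6 = -6988 - 60 = -7048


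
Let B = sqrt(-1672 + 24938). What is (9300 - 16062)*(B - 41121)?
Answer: 278060202 - 6762*sqrt(23266) ≈ 2.7703e+8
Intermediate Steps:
B = sqrt(23266) ≈ 152.53
(9300 - 16062)*(B - 41121) = (9300 - 16062)*(sqrt(23266) - 41121) = -6762*(-41121 + sqrt(23266)) = 278060202 - 6762*sqrt(23266)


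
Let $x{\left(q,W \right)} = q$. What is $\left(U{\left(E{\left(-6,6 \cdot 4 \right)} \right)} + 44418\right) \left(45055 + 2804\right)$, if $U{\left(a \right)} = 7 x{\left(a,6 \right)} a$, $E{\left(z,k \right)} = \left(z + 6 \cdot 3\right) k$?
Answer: $29913119334$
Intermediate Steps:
$E{\left(z,k \right)} = k \left(18 + z\right)$ ($E{\left(z,k \right)} = \left(z + 18\right) k = \left(18 + z\right) k = k \left(18 + z\right)$)
$U{\left(a \right)} = 7 a^{2}$ ($U{\left(a \right)} = 7 a a = 7 a^{2}$)
$\left(U{\left(E{\left(-6,6 \cdot 4 \right)} \right)} + 44418\right) \left(45055 + 2804\right) = \left(7 \left(6 \cdot 4 \left(18 - 6\right)\right)^{2} + 44418\right) \left(45055 + 2804\right) = \left(7 \left(24 \cdot 12\right)^{2} + 44418\right) 47859 = \left(7 \cdot 288^{2} + 44418\right) 47859 = \left(7 \cdot 82944 + 44418\right) 47859 = \left(580608 + 44418\right) 47859 = 625026 \cdot 47859 = 29913119334$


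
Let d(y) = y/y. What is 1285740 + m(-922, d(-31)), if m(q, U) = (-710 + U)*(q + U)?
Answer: 1938729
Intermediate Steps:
d(y) = 1
m(q, U) = (-710 + U)*(U + q)
1285740 + m(-922, d(-31)) = 1285740 + (1² - 710*1 - 710*(-922) + 1*(-922)) = 1285740 + (1 - 710 + 654620 - 922) = 1285740 + 652989 = 1938729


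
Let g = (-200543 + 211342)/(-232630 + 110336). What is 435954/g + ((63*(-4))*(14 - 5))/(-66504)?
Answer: -295469281032981/59848058 ≈ -4.9370e+6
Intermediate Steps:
g = -10799/122294 (g = 10799/(-122294) = 10799*(-1/122294) = -10799/122294 ≈ -0.088304)
435954/g + ((63*(-4))*(14 - 5))/(-66504) = 435954/(-10799/122294) + ((63*(-4))*(14 - 5))/(-66504) = 435954*(-122294/10799) - 252*9*(-1/66504) = -53314558476/10799 - 2268*(-1/66504) = -53314558476/10799 + 189/5542 = -295469281032981/59848058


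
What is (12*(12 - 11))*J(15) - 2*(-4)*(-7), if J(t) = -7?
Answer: -140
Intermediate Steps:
(12*(12 - 11))*J(15) - 2*(-4)*(-7) = (12*(12 - 11))*(-7) - 2*(-4)*(-7) = (12*1)*(-7) + 8*(-7) = 12*(-7) - 56 = -84 - 56 = -140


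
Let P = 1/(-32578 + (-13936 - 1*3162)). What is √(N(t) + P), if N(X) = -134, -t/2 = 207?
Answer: I*√82668129115/24838 ≈ 11.576*I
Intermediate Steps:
t = -414 (t = -2*207 = -414)
P = -1/49676 (P = 1/(-32578 + (-13936 - 3162)) = 1/(-32578 - 17098) = 1/(-49676) = -1/49676 ≈ -2.0130e-5)
√(N(t) + P) = √(-134 - 1/49676) = √(-6656585/49676) = I*√82668129115/24838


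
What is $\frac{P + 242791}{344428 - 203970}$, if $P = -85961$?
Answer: $\frac{78415}{70229} \approx 1.1166$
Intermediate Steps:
$\frac{P + 242791}{344428 - 203970} = \frac{-85961 + 242791}{344428 - 203970} = \frac{156830}{140458} = 156830 \cdot \frac{1}{140458} = \frac{78415}{70229}$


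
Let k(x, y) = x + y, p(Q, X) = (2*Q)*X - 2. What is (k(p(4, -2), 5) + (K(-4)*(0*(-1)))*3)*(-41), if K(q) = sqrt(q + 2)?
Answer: 533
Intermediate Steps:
K(q) = sqrt(2 + q)
p(Q, X) = -2 + 2*Q*X (p(Q, X) = 2*Q*X - 2 = -2 + 2*Q*X)
(k(p(4, -2), 5) + (K(-4)*(0*(-1)))*3)*(-41) = (((-2 + 2*4*(-2)) + 5) + (sqrt(2 - 4)*(0*(-1)))*3)*(-41) = (((-2 - 16) + 5) + (sqrt(-2)*0)*3)*(-41) = ((-18 + 5) + ((I*sqrt(2))*0)*3)*(-41) = (-13 + 0*3)*(-41) = (-13 + 0)*(-41) = -13*(-41) = 533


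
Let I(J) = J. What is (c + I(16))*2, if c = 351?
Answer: 734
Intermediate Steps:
(c + I(16))*2 = (351 + 16)*2 = 367*2 = 734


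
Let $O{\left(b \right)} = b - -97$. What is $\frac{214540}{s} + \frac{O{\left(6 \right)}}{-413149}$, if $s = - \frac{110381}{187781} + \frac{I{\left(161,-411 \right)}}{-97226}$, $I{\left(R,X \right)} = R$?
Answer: $- \frac{37634018417939414907}{103403852629121} \approx -3.6395 \cdot 10^{5}$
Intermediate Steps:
$O{\left(b \right)} = 97 + b$ ($O{\left(b \right)} = b + 97 = 97 + b$)
$s = - \frac{250282229}{424585942}$ ($s = - \frac{110381}{187781} + \frac{161}{-97226} = \left(-110381\right) \frac{1}{187781} + 161 \left(- \frac{1}{97226}\right) = - \frac{2567}{4367} - \frac{161}{97226} = - \frac{250282229}{424585942} \approx -0.58947$)
$\frac{214540}{s} + \frac{O{\left(6 \right)}}{-413149} = \frac{214540}{- \frac{250282229}{424585942}} + \frac{97 + 6}{-413149} = 214540 \left(- \frac{424585942}{250282229}\right) + 103 \left(- \frac{1}{413149}\right) = - \frac{91090667996680}{250282229} - \frac{103}{413149} = - \frac{37634018417939414907}{103403852629121}$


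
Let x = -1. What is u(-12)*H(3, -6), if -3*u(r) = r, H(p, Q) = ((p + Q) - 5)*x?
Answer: 32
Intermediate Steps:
H(p, Q) = 5 - Q - p (H(p, Q) = ((p + Q) - 5)*(-1) = ((Q + p) - 5)*(-1) = (-5 + Q + p)*(-1) = 5 - Q - p)
u(r) = -r/3
u(-12)*H(3, -6) = (-⅓*(-12))*(5 - 1*(-6) - 1*3) = 4*(5 + 6 - 3) = 4*8 = 32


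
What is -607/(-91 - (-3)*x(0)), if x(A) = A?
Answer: 607/91 ≈ 6.6703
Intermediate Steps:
-607/(-91 - (-3)*x(0)) = -607/(-91 - (-3)*0) = -607/(-91 - 1*0) = -607/(-91 + 0) = -607/(-91) = -607*(-1/91) = 607/91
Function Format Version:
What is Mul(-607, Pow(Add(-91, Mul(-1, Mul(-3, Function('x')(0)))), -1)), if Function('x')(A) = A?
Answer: Rational(607, 91) ≈ 6.6703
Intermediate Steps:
Mul(-607, Pow(Add(-91, Mul(-1, Mul(-3, Function('x')(0)))), -1)) = Mul(-607, Pow(Add(-91, Mul(-1, Mul(-3, 0))), -1)) = Mul(-607, Pow(Add(-91, Mul(-1, 0)), -1)) = Mul(-607, Pow(Add(-91, 0), -1)) = Mul(-607, Pow(-91, -1)) = Mul(-607, Rational(-1, 91)) = Rational(607, 91)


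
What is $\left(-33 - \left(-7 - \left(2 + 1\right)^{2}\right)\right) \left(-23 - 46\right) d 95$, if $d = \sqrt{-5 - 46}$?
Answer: $111435 i \sqrt{51} \approx 7.9581 \cdot 10^{5} i$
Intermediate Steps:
$d = i \sqrt{51}$ ($d = \sqrt{-51} = i \sqrt{51} \approx 7.1414 i$)
$\left(-33 - \left(-7 - \left(2 + 1\right)^{2}\right)\right) \left(-23 - 46\right) d 95 = \left(-33 - \left(-7 - \left(2 + 1\right)^{2}\right)\right) \left(-23 - 46\right) i \sqrt{51} \cdot 95 = \left(-33 + \left(\left(3^{2} + 15\right) - 8\right)\right) \left(-69\right) i \sqrt{51} \cdot 95 = \left(-33 + \left(\left(9 + 15\right) - 8\right)\right) \left(-69\right) i \sqrt{51} \cdot 95 = \left(-33 + \left(24 - 8\right)\right) \left(-69\right) i \sqrt{51} \cdot 95 = \left(-33 + 16\right) \left(-69\right) i \sqrt{51} \cdot 95 = \left(-17\right) \left(-69\right) i \sqrt{51} \cdot 95 = 1173 i \sqrt{51} \cdot 95 = 111435 i \sqrt{51}$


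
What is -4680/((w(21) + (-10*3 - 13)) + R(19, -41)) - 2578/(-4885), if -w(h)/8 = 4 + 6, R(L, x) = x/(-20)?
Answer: 463472182/11816815 ≈ 39.221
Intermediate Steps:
R(L, x) = -x/20 (R(L, x) = x*(-1/20) = -x/20)
w(h) = -80 (w(h) = -8*(4 + 6) = -8*10 = -80)
-4680/((w(21) + (-10*3 - 13)) + R(19, -41)) - 2578/(-4885) = -4680/((-80 + (-10*3 - 13)) - 1/20*(-41)) - 2578/(-4885) = -4680/((-80 + (-30 - 13)) + 41/20) - 2578*(-1/4885) = -4680/((-80 - 43) + 41/20) + 2578/4885 = -4680/(-123 + 41/20) + 2578/4885 = -4680/(-2419/20) + 2578/4885 = -4680*(-20/2419) + 2578/4885 = 93600/2419 + 2578/4885 = 463472182/11816815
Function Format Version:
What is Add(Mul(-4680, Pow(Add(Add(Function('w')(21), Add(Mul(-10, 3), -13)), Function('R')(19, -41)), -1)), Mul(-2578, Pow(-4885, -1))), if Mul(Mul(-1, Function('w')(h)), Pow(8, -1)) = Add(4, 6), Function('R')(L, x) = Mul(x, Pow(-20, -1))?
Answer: Rational(463472182, 11816815) ≈ 39.221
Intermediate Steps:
Function('R')(L, x) = Mul(Rational(-1, 20), x) (Function('R')(L, x) = Mul(x, Rational(-1, 20)) = Mul(Rational(-1, 20), x))
Function('w')(h) = -80 (Function('w')(h) = Mul(-8, Add(4, 6)) = Mul(-8, 10) = -80)
Add(Mul(-4680, Pow(Add(Add(Function('w')(21), Add(Mul(-10, 3), -13)), Function('R')(19, -41)), -1)), Mul(-2578, Pow(-4885, -1))) = Add(Mul(-4680, Pow(Add(Add(-80, Add(Mul(-10, 3), -13)), Mul(Rational(-1, 20), -41)), -1)), Mul(-2578, Pow(-4885, -1))) = Add(Mul(-4680, Pow(Add(Add(-80, Add(-30, -13)), Rational(41, 20)), -1)), Mul(-2578, Rational(-1, 4885))) = Add(Mul(-4680, Pow(Add(Add(-80, -43), Rational(41, 20)), -1)), Rational(2578, 4885)) = Add(Mul(-4680, Pow(Add(-123, Rational(41, 20)), -1)), Rational(2578, 4885)) = Add(Mul(-4680, Pow(Rational(-2419, 20), -1)), Rational(2578, 4885)) = Add(Mul(-4680, Rational(-20, 2419)), Rational(2578, 4885)) = Add(Rational(93600, 2419), Rational(2578, 4885)) = Rational(463472182, 11816815)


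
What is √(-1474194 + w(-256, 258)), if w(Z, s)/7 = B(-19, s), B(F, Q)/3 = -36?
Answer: 5*I*√58998 ≈ 1214.5*I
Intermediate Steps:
B(F, Q) = -108 (B(F, Q) = 3*(-36) = -108)
w(Z, s) = -756 (w(Z, s) = 7*(-108) = -756)
√(-1474194 + w(-256, 258)) = √(-1474194 - 756) = √(-1474950) = 5*I*√58998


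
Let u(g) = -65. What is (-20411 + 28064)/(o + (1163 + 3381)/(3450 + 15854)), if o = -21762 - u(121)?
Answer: -6155563/17451431 ≈ -0.35273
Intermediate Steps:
o = -21697 (o = -21762 - 1*(-65) = -21762 + 65 = -21697)
(-20411 + 28064)/(o + (1163 + 3381)/(3450 + 15854)) = (-20411 + 28064)/(-21697 + (1163 + 3381)/(3450 + 15854)) = 7653/(-21697 + 4544/19304) = 7653/(-21697 + 4544*(1/19304)) = 7653/(-21697 + 568/2413) = 7653/(-52354293/2413) = 7653*(-2413/52354293) = -6155563/17451431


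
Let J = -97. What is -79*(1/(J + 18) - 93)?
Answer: 7348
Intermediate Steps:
-79*(1/(J + 18) - 93) = -79*(1/(-97 + 18) - 93) = -79*(1/(-79) - 93) = -79*(-1/79 - 93) = -79*(-7348/79) = 7348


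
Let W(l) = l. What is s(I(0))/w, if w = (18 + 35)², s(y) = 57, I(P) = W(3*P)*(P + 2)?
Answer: 57/2809 ≈ 0.020292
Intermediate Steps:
I(P) = 3*P*(2 + P) (I(P) = (3*P)*(P + 2) = (3*P)*(2 + P) = 3*P*(2 + P))
w = 2809 (w = 53² = 2809)
s(I(0))/w = 57/2809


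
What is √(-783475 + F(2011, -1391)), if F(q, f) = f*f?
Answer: 3*√127934 ≈ 1073.0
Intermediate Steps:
F(q, f) = f²
√(-783475 + F(2011, -1391)) = √(-783475 + (-1391)²) = √(-783475 + 1934881) = √1151406 = 3*√127934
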